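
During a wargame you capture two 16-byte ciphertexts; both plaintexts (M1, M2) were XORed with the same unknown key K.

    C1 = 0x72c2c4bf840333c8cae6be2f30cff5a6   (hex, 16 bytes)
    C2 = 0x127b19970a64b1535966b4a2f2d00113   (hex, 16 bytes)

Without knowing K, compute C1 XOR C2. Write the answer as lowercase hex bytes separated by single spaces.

60 b9 dd 28 8e 67 82 9b 93 80 0a 8d c2 1f f4 b5

C1 ⊕ C2 = (M1 ⊕ K) ⊕ (M2 ⊕ K) = M1 ⊕ M2 — the shared key cancels under XOR.
72 xor 12 = 60
c2 xor 7b = b9
c4 xor 19 = dd
bf xor 97 = 28
84 xor 0a = 8e
03 xor 64 = 67
33 xor b1 = 82
c8 xor 53 = 9b
ca xor 59 = 93
e6 xor 66 = 80
be xor b4 = 0a
2f xor a2 = 8d
30 xor f2 = c2
cf xor d0 = 1f
f5 xor 01 = f4
a6 xor 13 = b5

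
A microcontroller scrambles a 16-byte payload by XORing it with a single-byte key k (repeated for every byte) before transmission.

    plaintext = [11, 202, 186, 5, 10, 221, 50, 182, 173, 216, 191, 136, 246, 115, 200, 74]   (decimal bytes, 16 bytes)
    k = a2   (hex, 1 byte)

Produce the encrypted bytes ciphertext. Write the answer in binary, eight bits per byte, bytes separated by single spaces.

10101001 01101000 00011000 10100111 10101000 01111111 10010000 00010100 00001111 01111010 00011101 00101010 01010100 11010001 01101010 11101000

The 1-byte key repeats, so the effective keystream is a2 a2 a2 a2 a2 a2 a2 a2 a2 a2 a2 a2 a2 a2 a2 a2.
byte 0:  11 ^ 162 = 169
byte 1: 202 ^ 162 = 104
byte 2: 186 ^ 162 =  24
byte 3:   5 ^ 162 = 167
byte 4:  10 ^ 162 = 168
byte 5: 221 ^ 162 = 127
byte 6:  50 ^ 162 = 144
byte 7: 182 ^ 162 =  20
byte 8: 173 ^ 162 =  15
byte 9: 216 ^ 162 = 122
byte 10: 191 ^ 162 =  29
byte 11: 136 ^ 162 =  42
byte 12: 246 ^ 162 =  84
byte 13: 115 ^ 162 = 209
byte 14: 200 ^ 162 = 106
byte 15:  74 ^ 162 = 232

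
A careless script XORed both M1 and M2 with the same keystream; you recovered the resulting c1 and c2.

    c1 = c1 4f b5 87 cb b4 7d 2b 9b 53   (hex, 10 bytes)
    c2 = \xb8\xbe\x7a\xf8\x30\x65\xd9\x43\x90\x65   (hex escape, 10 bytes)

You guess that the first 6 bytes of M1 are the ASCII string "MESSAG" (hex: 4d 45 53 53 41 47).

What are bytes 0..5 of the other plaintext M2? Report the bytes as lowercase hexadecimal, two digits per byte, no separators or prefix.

First, c1 ⊕ c2 = (M1 ⊕ K) ⊕ (M2 ⊕ K) = M1 ⊕ M2, so the key drops out. Then M2 = (M1 ⊕ M2) ⊕ M1 over the first 6 bytes.
byte 0: (c1 ⊕ b8) ⊕ 4d = 79 ⊕ 4d = 34
byte 1: (4f ⊕ be) ⊕ 45 = f1 ⊕ 45 = b4
byte 2: (b5 ⊕ 7a) ⊕ 53 = cf ⊕ 53 = 9c
byte 3: (87 ⊕ f8) ⊕ 53 = 7f ⊕ 53 = 2c
byte 4: (cb ⊕ 30) ⊕ 41 = fb ⊕ 41 = ba
byte 5: (b4 ⊕ 65) ⊕ 47 = d1 ⊕ 47 = 96

34b49c2cba96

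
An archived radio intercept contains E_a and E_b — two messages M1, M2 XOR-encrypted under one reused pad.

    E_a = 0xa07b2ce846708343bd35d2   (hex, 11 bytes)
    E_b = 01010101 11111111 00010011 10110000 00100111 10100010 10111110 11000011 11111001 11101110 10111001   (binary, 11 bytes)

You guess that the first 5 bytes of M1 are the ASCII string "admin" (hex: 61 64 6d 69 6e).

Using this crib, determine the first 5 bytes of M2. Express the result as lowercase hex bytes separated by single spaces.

First, E_a ⊕ E_b = (M1 ⊕ K) ⊕ (M2 ⊕ K) = M1 ⊕ M2, so the key drops out. Then M2 = (M1 ⊕ M2) ⊕ M1 over the first 5 bytes.
byte 0: (a0 XOR 55) XOR 61 = f5 XOR 61 = 94
byte 1: (7b XOR ff) XOR 64 = 84 XOR 64 = e0
byte 2: (2c XOR 13) XOR 6d = 3f XOR 6d = 52
byte 3: (e8 XOR b0) XOR 69 = 58 XOR 69 = 31
byte 4: (46 XOR 27) XOR 6e = 61 XOR 6e = 0f

94 e0 52 31 0f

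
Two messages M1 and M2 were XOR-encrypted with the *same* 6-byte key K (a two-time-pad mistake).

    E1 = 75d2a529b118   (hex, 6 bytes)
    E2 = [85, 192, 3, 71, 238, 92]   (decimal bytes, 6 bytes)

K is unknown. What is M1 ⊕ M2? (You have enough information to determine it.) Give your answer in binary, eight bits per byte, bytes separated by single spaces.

00100000 00010010 10100110 01101110 01011111 01000100

E1 ⊕ E2 = (M1 ⊕ K) ⊕ (M2 ⊕ K) = M1 ⊕ M2 — the shared key cancels under XOR.
01110101 ^ 01010101 = 00100000
11010010 ^ 11000000 = 00010010
10100101 ^ 00000011 = 10100110
00101001 ^ 01000111 = 01101110
10110001 ^ 11101110 = 01011111
00011000 ^ 01011100 = 01000100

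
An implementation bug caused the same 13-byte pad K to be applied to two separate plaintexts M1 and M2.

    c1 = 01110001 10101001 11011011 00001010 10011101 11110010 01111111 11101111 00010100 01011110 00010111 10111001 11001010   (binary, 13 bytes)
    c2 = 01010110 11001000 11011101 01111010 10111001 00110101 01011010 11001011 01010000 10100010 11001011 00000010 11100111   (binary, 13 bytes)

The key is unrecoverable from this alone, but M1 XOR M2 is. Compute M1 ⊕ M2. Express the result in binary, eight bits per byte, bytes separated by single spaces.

00100111 01100001 00000110 01110000 00100100 11000111 00100101 00100100 01000100 11111100 11011100 10111011 00101101

c1 ⊕ c2 = (M1 ⊕ K) ⊕ (M2 ⊕ K) = M1 ⊕ M2 — the shared key cancels under XOR.
byte 0: 71 xor 56 = 27
byte 1: a9 xor c8 = 61
byte 2: db xor dd = 06
byte 3: 0a xor 7a = 70
byte 4: 9d xor b9 = 24
byte 5: f2 xor 35 = c7
byte 6: 7f xor 5a = 25
byte 7: ef xor cb = 24
byte 8: 14 xor 50 = 44
byte 9: 5e xor a2 = fc
byte 10: 17 xor cb = dc
byte 11: b9 xor 02 = bb
byte 12: ca xor e7 = 2d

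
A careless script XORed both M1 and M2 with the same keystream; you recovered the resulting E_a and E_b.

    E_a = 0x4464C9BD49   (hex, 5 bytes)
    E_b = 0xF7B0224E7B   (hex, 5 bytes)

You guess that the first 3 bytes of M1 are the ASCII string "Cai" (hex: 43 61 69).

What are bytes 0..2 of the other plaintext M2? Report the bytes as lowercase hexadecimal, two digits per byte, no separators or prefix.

f0b582

First, E_a ⊕ E_b = (M1 ⊕ K) ⊕ (M2 ⊕ K) = M1 ⊕ M2, so the key drops out. Then M2 = (M1 ⊕ M2) ⊕ M1 over the first 3 bytes.
byte 0: (44 ⊕ f7) ⊕ 43 = b3 ⊕ 43 = f0
byte 1: (64 ⊕ b0) ⊕ 61 = d4 ⊕ 61 = b5
byte 2: (c9 ⊕ 22) ⊕ 69 = eb ⊕ 69 = 82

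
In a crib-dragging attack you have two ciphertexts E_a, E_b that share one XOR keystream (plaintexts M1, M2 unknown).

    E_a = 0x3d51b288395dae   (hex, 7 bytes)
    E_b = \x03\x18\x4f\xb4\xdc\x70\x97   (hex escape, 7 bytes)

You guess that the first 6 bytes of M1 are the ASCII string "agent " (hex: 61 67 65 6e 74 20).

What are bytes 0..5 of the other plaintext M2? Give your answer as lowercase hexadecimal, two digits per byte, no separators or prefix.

5f2e9852910d

First, E_a ⊕ E_b = (M1 ⊕ K) ⊕ (M2 ⊕ K) = M1 ⊕ M2, so the key drops out. Then M2 = (M1 ⊕ M2) ⊕ M1 over the first 6 bytes.
byte 0: (3d ^ 03) ^ 61 = 3e ^ 61 = 5f
byte 1: (51 ^ 18) ^ 67 = 49 ^ 67 = 2e
byte 2: (b2 ^ 4f) ^ 65 = fd ^ 65 = 98
byte 3: (88 ^ b4) ^ 6e = 3c ^ 6e = 52
byte 4: (39 ^ dc) ^ 74 = e5 ^ 74 = 91
byte 5: (5d ^ 70) ^ 20 = 2d ^ 20 = 0d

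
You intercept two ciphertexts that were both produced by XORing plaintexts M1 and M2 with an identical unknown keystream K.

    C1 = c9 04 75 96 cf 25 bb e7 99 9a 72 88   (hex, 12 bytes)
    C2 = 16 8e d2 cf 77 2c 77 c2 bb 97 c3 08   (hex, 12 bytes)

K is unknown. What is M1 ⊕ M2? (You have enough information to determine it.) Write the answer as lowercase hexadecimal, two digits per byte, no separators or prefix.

C1 ⊕ C2 = (M1 ⊕ K) ⊕ (M2 ⊕ K) = M1 ⊕ M2 — the shared key cancels under XOR.
c9 ^ 16 = df
04 ^ 8e = 8a
75 ^ d2 = a7
96 ^ cf = 59
cf ^ 77 = b8
25 ^ 2c = 09
bb ^ 77 = cc
e7 ^ c2 = 25
99 ^ bb = 22
9a ^ 97 = 0d
72 ^ c3 = b1
88 ^ 08 = 80

df8aa759b809cc25220db180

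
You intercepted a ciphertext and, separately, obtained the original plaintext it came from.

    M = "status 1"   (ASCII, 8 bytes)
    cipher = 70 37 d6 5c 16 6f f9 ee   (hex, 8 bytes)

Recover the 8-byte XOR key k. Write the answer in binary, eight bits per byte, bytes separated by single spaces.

Since cipher = M ⊕ k, XORing both sides with M gives k = M ⊕ cipher.
01110011 ⊕ 01110000 = 00000011
01110100 ⊕ 00110111 = 01000011
01100001 ⊕ 11010110 = 10110111
01110100 ⊕ 01011100 = 00101000
01110101 ⊕ 00010110 = 01100011
01110011 ⊕ 01101111 = 00011100
00100000 ⊕ 11111001 = 11011001
00110001 ⊕ 11101110 = 11011111

00000011 01000011 10110111 00101000 01100011 00011100 11011001 11011111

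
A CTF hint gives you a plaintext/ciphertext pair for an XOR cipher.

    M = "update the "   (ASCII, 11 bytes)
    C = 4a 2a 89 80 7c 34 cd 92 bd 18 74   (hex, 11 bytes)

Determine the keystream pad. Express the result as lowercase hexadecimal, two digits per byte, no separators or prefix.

Since C = M ⊕ pad, XORing both sides with M gives pad = M ⊕ C.
75 XOR 4a = 3f
70 XOR 2a = 5a
64 XOR 89 = ed
61 XOR 80 = e1
74 XOR 7c = 08
65 XOR 34 = 51
20 XOR cd = ed
74 XOR 92 = e6
68 XOR bd = d5
65 XOR 18 = 7d
20 XOR 74 = 54

3f5aede10851ede6d57d54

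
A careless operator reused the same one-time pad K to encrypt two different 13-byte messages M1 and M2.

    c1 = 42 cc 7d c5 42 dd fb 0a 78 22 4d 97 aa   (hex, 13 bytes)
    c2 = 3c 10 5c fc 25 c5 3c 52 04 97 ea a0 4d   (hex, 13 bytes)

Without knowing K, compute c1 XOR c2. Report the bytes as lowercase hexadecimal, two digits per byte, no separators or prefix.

7edc21396718c7587cb5a737e7

c1 ⊕ c2 = (M1 ⊕ K) ⊕ (M2 ⊕ K) = M1 ⊕ M2 — the shared key cancels under XOR.
byte 0:  66 XOR  60 = 126
byte 1: 204 XOR  16 = 220
byte 2: 125 XOR  92 =  33
byte 3: 197 XOR 252 =  57
byte 4:  66 XOR  37 = 103
byte 5: 221 XOR 197 =  24
byte 6: 251 XOR  60 = 199
byte 7:  10 XOR  82 =  88
byte 8: 120 XOR   4 = 124
byte 9:  34 XOR 151 = 181
byte 10:  77 XOR 234 = 167
byte 11: 151 XOR 160 =  55
byte 12: 170 XOR  77 = 231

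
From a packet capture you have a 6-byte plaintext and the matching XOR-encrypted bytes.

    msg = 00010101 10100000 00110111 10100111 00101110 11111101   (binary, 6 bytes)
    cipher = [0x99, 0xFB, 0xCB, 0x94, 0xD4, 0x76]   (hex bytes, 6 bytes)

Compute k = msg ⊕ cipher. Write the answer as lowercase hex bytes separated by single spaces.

Since cipher = msg ⊕ k, XORing both sides with msg gives k = msg ⊕ cipher.
byte 0: 15 ⊕ 99 = 8c
byte 1: a0 ⊕ fb = 5b
byte 2: 37 ⊕ cb = fc
byte 3: a7 ⊕ 94 = 33
byte 4: 2e ⊕ d4 = fa
byte 5: fd ⊕ 76 = 8b

8c 5b fc 33 fa 8b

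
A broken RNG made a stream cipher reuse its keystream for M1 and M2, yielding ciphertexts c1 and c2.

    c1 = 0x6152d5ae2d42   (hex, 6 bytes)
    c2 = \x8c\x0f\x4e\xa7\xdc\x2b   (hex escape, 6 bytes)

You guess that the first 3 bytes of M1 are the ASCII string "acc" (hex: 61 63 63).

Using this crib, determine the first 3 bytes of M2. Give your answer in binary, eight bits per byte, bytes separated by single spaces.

First, c1 ⊕ c2 = (M1 ⊕ K) ⊕ (M2 ⊕ K) = M1 ⊕ M2, so the key drops out. Then M2 = (M1 ⊕ M2) ⊕ M1 over the first 3 bytes.
byte 0: (61 ^ 8c) ^ 61 = ed ^ 61 = 8c
byte 1: (52 ^ 0f) ^ 63 = 5d ^ 63 = 3e
byte 2: (d5 ^ 4e) ^ 63 = 9b ^ 63 = f8

10001100 00111110 11111000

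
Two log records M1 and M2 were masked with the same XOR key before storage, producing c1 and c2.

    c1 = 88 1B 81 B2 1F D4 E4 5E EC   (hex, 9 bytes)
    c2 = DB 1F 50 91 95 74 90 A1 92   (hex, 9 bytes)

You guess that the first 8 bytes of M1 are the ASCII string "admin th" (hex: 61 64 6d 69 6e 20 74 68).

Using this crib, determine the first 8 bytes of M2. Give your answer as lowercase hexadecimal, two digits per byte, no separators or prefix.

3260bc4ae4800097

First, c1 ⊕ c2 = (M1 ⊕ K) ⊕ (M2 ⊕ K) = M1 ⊕ M2, so the key drops out. Then M2 = (M1 ⊕ M2) ⊕ M1 over the first 8 bytes.
byte 0: (88 ⊕ db) ⊕ 61 = 53 ⊕ 61 = 32
byte 1: (1b ⊕ 1f) ⊕ 64 = 04 ⊕ 64 = 60
byte 2: (81 ⊕ 50) ⊕ 6d = d1 ⊕ 6d = bc
byte 3: (b2 ⊕ 91) ⊕ 69 = 23 ⊕ 69 = 4a
byte 4: (1f ⊕ 95) ⊕ 6e = 8a ⊕ 6e = e4
byte 5: (d4 ⊕ 74) ⊕ 20 = a0 ⊕ 20 = 80
byte 6: (e4 ⊕ 90) ⊕ 74 = 74 ⊕ 74 = 00
byte 7: (5e ⊕ a1) ⊕ 68 = ff ⊕ 68 = 97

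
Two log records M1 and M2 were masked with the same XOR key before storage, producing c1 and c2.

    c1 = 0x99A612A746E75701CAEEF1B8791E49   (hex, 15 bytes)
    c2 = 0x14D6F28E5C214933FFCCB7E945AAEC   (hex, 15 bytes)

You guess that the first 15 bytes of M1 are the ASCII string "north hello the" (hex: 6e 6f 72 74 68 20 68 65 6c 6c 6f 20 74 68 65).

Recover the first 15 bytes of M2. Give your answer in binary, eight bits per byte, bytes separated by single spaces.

11100011 00011111 10010010 01011101 01110010 11100110 01110110 01010111 01011001 01001110 00101001 01110001 01001000 11011100 11000000

First, c1 ⊕ c2 = (M1 ⊕ K) ⊕ (M2 ⊕ K) = M1 ⊕ M2, so the key drops out. Then M2 = (M1 ⊕ M2) ⊕ M1 over the first 15 bytes.
byte 0: (99 XOR 14) XOR 6e = 8d XOR 6e = e3
byte 1: (a6 XOR d6) XOR 6f = 70 XOR 6f = 1f
byte 2: (12 XOR f2) XOR 72 = e0 XOR 72 = 92
byte 3: (a7 XOR 8e) XOR 74 = 29 XOR 74 = 5d
byte 4: (46 XOR 5c) XOR 68 = 1a XOR 68 = 72
byte 5: (e7 XOR 21) XOR 20 = c6 XOR 20 = e6
byte 6: (57 XOR 49) XOR 68 = 1e XOR 68 = 76
byte 7: (01 XOR 33) XOR 65 = 32 XOR 65 = 57
byte 8: (ca XOR ff) XOR 6c = 35 XOR 6c = 59
byte 9: (ee XOR cc) XOR 6c = 22 XOR 6c = 4e
byte 10: (f1 XOR b7) XOR 6f = 46 XOR 6f = 29
byte 11: (b8 XOR e9) XOR 20 = 51 XOR 20 = 71
byte 12: (79 XOR 45) XOR 74 = 3c XOR 74 = 48
byte 13: (1e XOR aa) XOR 68 = b4 XOR 68 = dc
byte 14: (49 XOR ec) XOR 65 = a5 XOR 65 = c0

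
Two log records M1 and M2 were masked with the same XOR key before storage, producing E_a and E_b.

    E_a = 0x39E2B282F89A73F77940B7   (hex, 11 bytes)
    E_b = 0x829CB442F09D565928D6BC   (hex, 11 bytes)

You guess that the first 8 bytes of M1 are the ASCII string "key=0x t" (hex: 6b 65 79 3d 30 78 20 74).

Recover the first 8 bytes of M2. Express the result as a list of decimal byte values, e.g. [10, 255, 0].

[208, 27, 127, 253, 56, 127, 5, 218]

First, E_a ⊕ E_b = (M1 ⊕ K) ⊕ (M2 ⊕ K) = M1 ⊕ M2, so the key drops out. Then M2 = (M1 ⊕ M2) ⊕ M1 over the first 8 bytes.
byte 0: (39 XOR 82) XOR 6b = bb XOR 6b = d0
byte 1: (e2 XOR 9c) XOR 65 = 7e XOR 65 = 1b
byte 2: (b2 XOR b4) XOR 79 = 06 XOR 79 = 7f
byte 3: (82 XOR 42) XOR 3d = c0 XOR 3d = fd
byte 4: (f8 XOR f0) XOR 30 = 08 XOR 30 = 38
byte 5: (9a XOR 9d) XOR 78 = 07 XOR 78 = 7f
byte 6: (73 XOR 56) XOR 20 = 25 XOR 20 = 05
byte 7: (f7 XOR 59) XOR 74 = ae XOR 74 = da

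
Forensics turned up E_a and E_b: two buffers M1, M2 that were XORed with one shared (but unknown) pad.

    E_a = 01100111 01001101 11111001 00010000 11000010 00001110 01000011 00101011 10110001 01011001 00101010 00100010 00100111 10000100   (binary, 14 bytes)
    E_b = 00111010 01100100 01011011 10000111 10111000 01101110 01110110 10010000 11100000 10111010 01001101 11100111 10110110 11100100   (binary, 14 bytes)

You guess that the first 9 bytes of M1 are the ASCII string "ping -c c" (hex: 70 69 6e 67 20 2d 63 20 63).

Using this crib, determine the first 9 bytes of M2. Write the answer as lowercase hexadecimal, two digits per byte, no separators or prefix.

First, E_a ⊕ E_b = (M1 ⊕ K) ⊕ (M2 ⊕ K) = M1 ⊕ M2, so the key drops out. Then M2 = (M1 ⊕ M2) ⊕ M1 over the first 9 bytes.
byte 0: (67 XOR 3a) XOR 70 = 5d XOR 70 = 2d
byte 1: (4d XOR 64) XOR 69 = 29 XOR 69 = 40
byte 2: (f9 XOR 5b) XOR 6e = a2 XOR 6e = cc
byte 3: (10 XOR 87) XOR 67 = 97 XOR 67 = f0
byte 4: (c2 XOR b8) XOR 20 = 7a XOR 20 = 5a
byte 5: (0e XOR 6e) XOR 2d = 60 XOR 2d = 4d
byte 6: (43 XOR 76) XOR 63 = 35 XOR 63 = 56
byte 7: (2b XOR 90) XOR 20 = bb XOR 20 = 9b
byte 8: (b1 XOR e0) XOR 63 = 51 XOR 63 = 32

2d40ccf05a4d569b32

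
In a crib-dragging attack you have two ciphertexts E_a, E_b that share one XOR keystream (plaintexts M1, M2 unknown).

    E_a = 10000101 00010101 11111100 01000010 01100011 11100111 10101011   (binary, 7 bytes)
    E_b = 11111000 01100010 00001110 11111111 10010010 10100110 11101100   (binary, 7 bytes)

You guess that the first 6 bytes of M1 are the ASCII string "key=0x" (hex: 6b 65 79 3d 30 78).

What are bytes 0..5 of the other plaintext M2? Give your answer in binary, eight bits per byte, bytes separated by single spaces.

First, E_a ⊕ E_b = (M1 ⊕ K) ⊕ (M2 ⊕ K) = M1 ⊕ M2, so the key drops out. Then M2 = (M1 ⊕ M2) ⊕ M1 over the first 6 bytes.
byte 0: (85 ⊕ f8) ⊕ 6b = 7d ⊕ 6b = 16
byte 1: (15 ⊕ 62) ⊕ 65 = 77 ⊕ 65 = 12
byte 2: (fc ⊕ 0e) ⊕ 79 = f2 ⊕ 79 = 8b
byte 3: (42 ⊕ ff) ⊕ 3d = bd ⊕ 3d = 80
byte 4: (63 ⊕ 92) ⊕ 30 = f1 ⊕ 30 = c1
byte 5: (e7 ⊕ a6) ⊕ 78 = 41 ⊕ 78 = 39

00010110 00010010 10001011 10000000 11000001 00111001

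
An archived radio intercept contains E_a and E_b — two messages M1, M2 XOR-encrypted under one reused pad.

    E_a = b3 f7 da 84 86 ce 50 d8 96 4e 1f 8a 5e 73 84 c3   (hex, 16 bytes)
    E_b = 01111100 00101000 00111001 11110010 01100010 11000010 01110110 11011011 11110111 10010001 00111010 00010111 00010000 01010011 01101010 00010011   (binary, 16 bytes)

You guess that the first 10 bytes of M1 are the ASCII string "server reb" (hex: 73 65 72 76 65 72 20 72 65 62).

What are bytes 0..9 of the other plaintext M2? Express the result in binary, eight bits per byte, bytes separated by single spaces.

First, E_a ⊕ E_b = (M1 ⊕ K) ⊕ (M2 ⊕ K) = M1 ⊕ M2, so the key drops out. Then M2 = (M1 ⊕ M2) ⊕ M1 over the first 10 bytes.
byte 0: (b3 XOR 7c) XOR 73 = cf XOR 73 = bc
byte 1: (f7 XOR 28) XOR 65 = df XOR 65 = ba
byte 2: (da XOR 39) XOR 72 = e3 XOR 72 = 91
byte 3: (84 XOR f2) XOR 76 = 76 XOR 76 = 00
byte 4: (86 XOR 62) XOR 65 = e4 XOR 65 = 81
byte 5: (ce XOR c2) XOR 72 = 0c XOR 72 = 7e
byte 6: (50 XOR 76) XOR 20 = 26 XOR 20 = 06
byte 7: (d8 XOR db) XOR 72 = 03 XOR 72 = 71
byte 8: (96 XOR f7) XOR 65 = 61 XOR 65 = 04
byte 9: (4e XOR 91) XOR 62 = df XOR 62 = bd

10111100 10111010 10010001 00000000 10000001 01111110 00000110 01110001 00000100 10111101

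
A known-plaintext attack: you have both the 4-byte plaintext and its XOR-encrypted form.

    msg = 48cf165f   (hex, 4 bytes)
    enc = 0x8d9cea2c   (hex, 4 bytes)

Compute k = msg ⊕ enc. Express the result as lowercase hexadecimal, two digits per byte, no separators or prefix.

c553fc73

Since enc = msg ⊕ k, XORing both sides with msg gives k = msg ⊕ enc.
48 ^ 8d = c5
cf ^ 9c = 53
16 ^ ea = fc
5f ^ 2c = 73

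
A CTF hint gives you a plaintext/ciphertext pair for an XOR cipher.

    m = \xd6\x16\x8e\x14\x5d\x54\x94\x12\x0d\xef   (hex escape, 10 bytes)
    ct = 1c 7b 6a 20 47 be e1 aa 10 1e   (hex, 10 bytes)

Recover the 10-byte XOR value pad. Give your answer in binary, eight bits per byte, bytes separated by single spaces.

Since ct = m ⊕ pad, XORing both sides with m gives pad = m ⊕ ct.
byte 0: d6 xor 1c = ca
byte 1: 16 xor 7b = 6d
byte 2: 8e xor 6a = e4
byte 3: 14 xor 20 = 34
byte 4: 5d xor 47 = 1a
byte 5: 54 xor be = ea
byte 6: 94 xor e1 = 75
byte 7: 12 xor aa = b8
byte 8: 0d xor 10 = 1d
byte 9: ef xor 1e = f1

11001010 01101101 11100100 00110100 00011010 11101010 01110101 10111000 00011101 11110001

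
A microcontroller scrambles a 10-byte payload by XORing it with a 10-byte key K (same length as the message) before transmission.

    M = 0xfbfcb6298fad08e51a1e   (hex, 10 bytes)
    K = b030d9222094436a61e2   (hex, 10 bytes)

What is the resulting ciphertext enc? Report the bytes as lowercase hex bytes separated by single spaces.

XOR is its own inverse, so applying the key byte-wise gives the result directly.
fb ^ b0 = 4b
fc ^ 30 = cc
b6 ^ d9 = 6f
29 ^ 22 = 0b
8f ^ 20 = af
ad ^ 94 = 39
08 ^ 43 = 4b
e5 ^ 6a = 8f
1a ^ 61 = 7b
1e ^ e2 = fc

4b cc 6f 0b af 39 4b 8f 7b fc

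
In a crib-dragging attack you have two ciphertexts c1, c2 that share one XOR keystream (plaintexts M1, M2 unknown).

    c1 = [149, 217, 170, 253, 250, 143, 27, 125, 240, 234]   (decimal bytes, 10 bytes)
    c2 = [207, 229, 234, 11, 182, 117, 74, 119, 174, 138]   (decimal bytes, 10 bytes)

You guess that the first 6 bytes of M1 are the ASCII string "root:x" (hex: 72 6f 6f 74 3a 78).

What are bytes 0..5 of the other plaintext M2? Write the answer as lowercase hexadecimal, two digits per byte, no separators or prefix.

28532f827682

First, c1 ⊕ c2 = (M1 ⊕ K) ⊕ (M2 ⊕ K) = M1 ⊕ M2, so the key drops out. Then M2 = (M1 ⊕ M2) ⊕ M1 over the first 6 bytes.
byte 0: (95 ^ cf) ^ 72 = 5a ^ 72 = 28
byte 1: (d9 ^ e5) ^ 6f = 3c ^ 6f = 53
byte 2: (aa ^ ea) ^ 6f = 40 ^ 6f = 2f
byte 3: (fd ^ 0b) ^ 74 = f6 ^ 74 = 82
byte 4: (fa ^ b6) ^ 3a = 4c ^ 3a = 76
byte 5: (8f ^ 75) ^ 78 = fa ^ 78 = 82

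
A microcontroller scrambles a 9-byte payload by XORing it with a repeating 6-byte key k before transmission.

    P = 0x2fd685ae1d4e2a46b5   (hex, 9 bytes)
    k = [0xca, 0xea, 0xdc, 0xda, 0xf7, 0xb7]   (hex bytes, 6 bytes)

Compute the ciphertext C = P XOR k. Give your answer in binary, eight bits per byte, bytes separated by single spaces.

11100101 00111100 01011001 01110100 11101010 11111001 11100000 10101100 01101001

The 6-byte key repeats, so the effective keystream is ca ea dc da f7 b7 ca ea dc.
byte 0:  47 xor 202 = 229
byte 1: 214 xor 234 =  60
byte 2: 133 xor 220 =  89
byte 3: 174 xor 218 = 116
byte 4:  29 xor 247 = 234
byte 5:  78 xor 183 = 249
byte 6:  42 xor 202 = 224
byte 7:  70 xor 234 = 172
byte 8: 181 xor 220 = 105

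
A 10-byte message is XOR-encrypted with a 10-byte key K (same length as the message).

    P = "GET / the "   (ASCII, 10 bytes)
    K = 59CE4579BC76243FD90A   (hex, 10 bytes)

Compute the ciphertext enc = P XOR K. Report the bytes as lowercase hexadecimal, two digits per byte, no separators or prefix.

1e8b115993565057bc2a

XOR is its own inverse, so applying the key byte-wise gives the result directly.
47 xor 59 = 1e
45 xor ce = 8b
54 xor 45 = 11
20 xor 79 = 59
2f xor bc = 93
20 xor 76 = 56
74 xor 24 = 50
68 xor 3f = 57
65 xor d9 = bc
20 xor 0a = 2a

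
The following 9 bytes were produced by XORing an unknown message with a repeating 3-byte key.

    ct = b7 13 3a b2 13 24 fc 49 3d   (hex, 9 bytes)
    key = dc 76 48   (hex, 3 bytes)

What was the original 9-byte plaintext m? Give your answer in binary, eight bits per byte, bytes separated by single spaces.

The 3-byte key repeats, so the effective keystream is dc 76 48 dc 76 48 dc 76 48.
byte 0: b7 XOR dc = 6b
byte 1: 13 XOR 76 = 65
byte 2: 3a XOR 48 = 72
byte 3: b2 XOR dc = 6e
byte 4: 13 XOR 76 = 65
byte 5: 24 XOR 48 = 6c
byte 6: fc XOR dc = 20
byte 7: 49 XOR 76 = 3f
byte 8: 3d XOR 48 = 75

01101011 01100101 01110010 01101110 01100101 01101100 00100000 00111111 01110101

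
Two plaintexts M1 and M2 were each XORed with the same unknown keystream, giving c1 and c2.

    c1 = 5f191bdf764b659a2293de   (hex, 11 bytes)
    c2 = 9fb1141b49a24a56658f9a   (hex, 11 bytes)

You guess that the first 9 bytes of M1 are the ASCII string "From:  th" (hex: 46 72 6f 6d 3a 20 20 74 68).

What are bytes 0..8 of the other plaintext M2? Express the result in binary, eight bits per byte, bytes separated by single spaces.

First, c1 ⊕ c2 = (M1 ⊕ K) ⊕ (M2 ⊕ K) = M1 ⊕ M2, so the key drops out. Then M2 = (M1 ⊕ M2) ⊕ M1 over the first 9 bytes.
byte 0: (5f ⊕ 9f) ⊕ 46 = c0 ⊕ 46 = 86
byte 1: (19 ⊕ b1) ⊕ 72 = a8 ⊕ 72 = da
byte 2: (1b ⊕ 14) ⊕ 6f = 0f ⊕ 6f = 60
byte 3: (df ⊕ 1b) ⊕ 6d = c4 ⊕ 6d = a9
byte 4: (76 ⊕ 49) ⊕ 3a = 3f ⊕ 3a = 05
byte 5: (4b ⊕ a2) ⊕ 20 = e9 ⊕ 20 = c9
byte 6: (65 ⊕ 4a) ⊕ 20 = 2f ⊕ 20 = 0f
byte 7: (9a ⊕ 56) ⊕ 74 = cc ⊕ 74 = b8
byte 8: (22 ⊕ 65) ⊕ 68 = 47 ⊕ 68 = 2f

10000110 11011010 01100000 10101001 00000101 11001001 00001111 10111000 00101111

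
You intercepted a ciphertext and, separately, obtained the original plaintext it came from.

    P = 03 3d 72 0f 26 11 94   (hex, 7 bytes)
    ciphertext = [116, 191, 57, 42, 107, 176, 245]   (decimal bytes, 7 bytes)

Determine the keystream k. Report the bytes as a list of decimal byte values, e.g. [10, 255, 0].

[119, 130, 75, 37, 77, 161, 97]

Since ciphertext = P ⊕ k, XORing both sides with P gives k = P ⊕ ciphertext.
byte 0: 00000011 ⊕ 01110100 = 01110111
byte 1: 00111101 ⊕ 10111111 = 10000010
byte 2: 01110010 ⊕ 00111001 = 01001011
byte 3: 00001111 ⊕ 00101010 = 00100101
byte 4: 00100110 ⊕ 01101011 = 01001101
byte 5: 00010001 ⊕ 10110000 = 10100001
byte 6: 10010100 ⊕ 11110101 = 01100001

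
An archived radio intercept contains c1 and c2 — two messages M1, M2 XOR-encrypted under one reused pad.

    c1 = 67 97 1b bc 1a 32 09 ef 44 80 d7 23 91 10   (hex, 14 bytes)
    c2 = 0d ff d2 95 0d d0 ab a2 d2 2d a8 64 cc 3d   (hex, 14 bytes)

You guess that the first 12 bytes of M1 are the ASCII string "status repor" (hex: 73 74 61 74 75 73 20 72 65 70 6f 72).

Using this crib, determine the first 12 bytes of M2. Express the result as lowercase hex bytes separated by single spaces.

First, c1 ⊕ c2 = (M1 ⊕ K) ⊕ (M2 ⊕ K) = M1 ⊕ M2, so the key drops out. Then M2 = (M1 ⊕ M2) ⊕ M1 over the first 12 bytes.
byte 0: (67 xor 0d) xor 73 = 6a xor 73 = 19
byte 1: (97 xor ff) xor 74 = 68 xor 74 = 1c
byte 2: (1b xor d2) xor 61 = c9 xor 61 = a8
byte 3: (bc xor 95) xor 74 = 29 xor 74 = 5d
byte 4: (1a xor 0d) xor 75 = 17 xor 75 = 62
byte 5: (32 xor d0) xor 73 = e2 xor 73 = 91
byte 6: (09 xor ab) xor 20 = a2 xor 20 = 82
byte 7: (ef xor a2) xor 72 = 4d xor 72 = 3f
byte 8: (44 xor d2) xor 65 = 96 xor 65 = f3
byte 9: (80 xor 2d) xor 70 = ad xor 70 = dd
byte 10: (d7 xor a8) xor 6f = 7f xor 6f = 10
byte 11: (23 xor 64) xor 72 = 47 xor 72 = 35

19 1c a8 5d 62 91 82 3f f3 dd 10 35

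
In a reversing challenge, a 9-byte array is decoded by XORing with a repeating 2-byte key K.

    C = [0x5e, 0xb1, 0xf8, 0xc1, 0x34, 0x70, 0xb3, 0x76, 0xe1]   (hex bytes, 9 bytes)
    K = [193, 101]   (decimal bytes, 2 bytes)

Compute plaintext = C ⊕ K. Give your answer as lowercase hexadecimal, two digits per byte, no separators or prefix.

The 2-byte key repeats, so the effective keystream is c1 65 c1 65 c1 65 c1 65 c1.
byte 0: 01011110 XOR 11000001 = 10011111
byte 1: 10110001 XOR 01100101 = 11010100
byte 2: 11111000 XOR 11000001 = 00111001
byte 3: 11000001 XOR 01100101 = 10100100
byte 4: 00110100 XOR 11000001 = 11110101
byte 5: 01110000 XOR 01100101 = 00010101
byte 6: 10110011 XOR 11000001 = 01110010
byte 7: 01110110 XOR 01100101 = 00010011
byte 8: 11100001 XOR 11000001 = 00100000

9fd439a4f515721320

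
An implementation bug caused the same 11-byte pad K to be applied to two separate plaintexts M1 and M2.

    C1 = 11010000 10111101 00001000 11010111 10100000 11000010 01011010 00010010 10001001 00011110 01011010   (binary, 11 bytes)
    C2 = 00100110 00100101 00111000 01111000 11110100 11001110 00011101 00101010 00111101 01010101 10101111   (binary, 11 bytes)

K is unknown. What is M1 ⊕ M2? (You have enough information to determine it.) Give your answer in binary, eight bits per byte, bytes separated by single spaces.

C1 ⊕ C2 = (M1 ⊕ K) ⊕ (M2 ⊕ K) = M1 ⊕ M2 — the shared key cancels under XOR.
byte 0: 11010000 ^ 00100110 = 11110110
byte 1: 10111101 ^ 00100101 = 10011000
byte 2: 00001000 ^ 00111000 = 00110000
byte 3: 11010111 ^ 01111000 = 10101111
byte 4: 10100000 ^ 11110100 = 01010100
byte 5: 11000010 ^ 11001110 = 00001100
byte 6: 01011010 ^ 00011101 = 01000111
byte 7: 00010010 ^ 00101010 = 00111000
byte 8: 10001001 ^ 00111101 = 10110100
byte 9: 00011110 ^ 01010101 = 01001011
byte 10: 01011010 ^ 10101111 = 11110101

11110110 10011000 00110000 10101111 01010100 00001100 01000111 00111000 10110100 01001011 11110101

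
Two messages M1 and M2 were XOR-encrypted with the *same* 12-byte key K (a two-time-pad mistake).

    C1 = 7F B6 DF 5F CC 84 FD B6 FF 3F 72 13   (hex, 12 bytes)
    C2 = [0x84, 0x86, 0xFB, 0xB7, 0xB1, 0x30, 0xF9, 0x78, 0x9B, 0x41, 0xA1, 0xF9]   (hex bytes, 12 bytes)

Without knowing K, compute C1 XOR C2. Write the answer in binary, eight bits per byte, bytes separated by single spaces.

C1 ⊕ C2 = (M1 ⊕ K) ⊕ (M2 ⊕ K) = M1 ⊕ M2 — the shared key cancels under XOR.
7f ^ 84 = fb
b6 ^ 86 = 30
df ^ fb = 24
5f ^ b7 = e8
cc ^ b1 = 7d
84 ^ 30 = b4
fd ^ f9 = 04
b6 ^ 78 = ce
ff ^ 9b = 64
3f ^ 41 = 7e
72 ^ a1 = d3
13 ^ f9 = ea

11111011 00110000 00100100 11101000 01111101 10110100 00000100 11001110 01100100 01111110 11010011 11101010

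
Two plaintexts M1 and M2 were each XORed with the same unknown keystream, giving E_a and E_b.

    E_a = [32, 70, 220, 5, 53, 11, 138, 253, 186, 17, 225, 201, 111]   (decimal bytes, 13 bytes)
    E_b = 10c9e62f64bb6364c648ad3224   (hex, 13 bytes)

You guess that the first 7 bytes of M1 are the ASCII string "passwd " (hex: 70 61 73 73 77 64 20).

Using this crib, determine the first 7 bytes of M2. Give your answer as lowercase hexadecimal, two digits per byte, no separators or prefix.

First, E_a ⊕ E_b = (M1 ⊕ K) ⊕ (M2 ⊕ K) = M1 ⊕ M2, so the key drops out. Then M2 = (M1 ⊕ M2) ⊕ M1 over the first 7 bytes.
byte 0: (20 ⊕ 10) ⊕ 70 = 30 ⊕ 70 = 40
byte 1: (46 ⊕ c9) ⊕ 61 = 8f ⊕ 61 = ee
byte 2: (dc ⊕ e6) ⊕ 73 = 3a ⊕ 73 = 49
byte 3: (05 ⊕ 2f) ⊕ 73 = 2a ⊕ 73 = 59
byte 4: (35 ⊕ 64) ⊕ 77 = 51 ⊕ 77 = 26
byte 5: (0b ⊕ bb) ⊕ 64 = b0 ⊕ 64 = d4
byte 6: (8a ⊕ 63) ⊕ 20 = e9 ⊕ 20 = c9

40ee495926d4c9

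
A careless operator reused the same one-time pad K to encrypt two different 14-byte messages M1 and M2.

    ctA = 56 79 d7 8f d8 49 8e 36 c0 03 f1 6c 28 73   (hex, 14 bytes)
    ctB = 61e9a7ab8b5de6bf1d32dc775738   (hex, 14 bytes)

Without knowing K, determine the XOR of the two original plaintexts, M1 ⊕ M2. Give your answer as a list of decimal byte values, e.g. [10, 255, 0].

ctA ⊕ ctB = (M1 ⊕ K) ⊕ (M2 ⊕ K) = M1 ⊕ M2 — the shared key cancels under XOR.
01010110 ⊕ 01100001 = 00110111
01111001 ⊕ 11101001 = 10010000
11010111 ⊕ 10100111 = 01110000
10001111 ⊕ 10101011 = 00100100
11011000 ⊕ 10001011 = 01010011
01001001 ⊕ 01011101 = 00010100
10001110 ⊕ 11100110 = 01101000
00110110 ⊕ 10111111 = 10001001
11000000 ⊕ 00011101 = 11011101
00000011 ⊕ 00110010 = 00110001
11110001 ⊕ 11011100 = 00101101
01101100 ⊕ 01110111 = 00011011
00101000 ⊕ 01010111 = 01111111
01110011 ⊕ 00111000 = 01001011

[55, 144, 112, 36, 83, 20, 104, 137, 221, 49, 45, 27, 127, 75]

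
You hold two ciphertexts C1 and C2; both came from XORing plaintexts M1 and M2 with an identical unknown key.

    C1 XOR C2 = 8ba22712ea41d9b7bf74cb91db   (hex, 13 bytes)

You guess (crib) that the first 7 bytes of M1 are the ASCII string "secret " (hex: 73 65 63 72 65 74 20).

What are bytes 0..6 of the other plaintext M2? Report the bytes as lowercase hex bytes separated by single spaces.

f8 c7 44 60 8f 35 f9

Since C1 ⊕ C2 = M1 ⊕ M2, XORing with the guessed M1 bytes yields the corresponding M2 bytes: M2 = (C1 ⊕ C2) ⊕ M1.
byte 0: 8b XOR 73 = f8
byte 1: a2 XOR 65 = c7
byte 2: 27 XOR 63 = 44
byte 3: 12 XOR 72 = 60
byte 4: ea XOR 65 = 8f
byte 5: 41 XOR 74 = 35
byte 6: d9 XOR 20 = f9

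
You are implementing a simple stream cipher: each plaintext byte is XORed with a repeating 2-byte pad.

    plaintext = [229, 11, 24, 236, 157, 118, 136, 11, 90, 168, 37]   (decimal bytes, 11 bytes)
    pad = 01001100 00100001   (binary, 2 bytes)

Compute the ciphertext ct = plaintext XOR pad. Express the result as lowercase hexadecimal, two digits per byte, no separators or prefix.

The 2-byte key repeats, so the effective keystream is 4c 21 4c 21 4c 21 4c 21 4c 21 4c.
byte 0: e5 XOR 4c = a9
byte 1: 0b XOR 21 = 2a
byte 2: 18 XOR 4c = 54
byte 3: ec XOR 21 = cd
byte 4: 9d XOR 4c = d1
byte 5: 76 XOR 21 = 57
byte 6: 88 XOR 4c = c4
byte 7: 0b XOR 21 = 2a
byte 8: 5a XOR 4c = 16
byte 9: a8 XOR 21 = 89
byte 10: 25 XOR 4c = 69

a92a54cdd157c42a168969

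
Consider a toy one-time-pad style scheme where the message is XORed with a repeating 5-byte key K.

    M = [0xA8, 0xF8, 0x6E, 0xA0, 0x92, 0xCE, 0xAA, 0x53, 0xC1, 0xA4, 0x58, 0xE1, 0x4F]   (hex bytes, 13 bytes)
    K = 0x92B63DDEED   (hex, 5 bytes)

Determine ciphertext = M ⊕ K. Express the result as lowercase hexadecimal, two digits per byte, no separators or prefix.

The 5-byte key repeats, so the effective keystream is 92 b6 3d de ed 92 b6 3d de ed 92 b6 3d.
byte 0: a8 ^ 92 = 3a
byte 1: f8 ^ b6 = 4e
byte 2: 6e ^ 3d = 53
byte 3: a0 ^ de = 7e
byte 4: 92 ^ ed = 7f
byte 5: ce ^ 92 = 5c
byte 6: aa ^ b6 = 1c
byte 7: 53 ^ 3d = 6e
byte 8: c1 ^ de = 1f
byte 9: a4 ^ ed = 49
byte 10: 58 ^ 92 = ca
byte 11: e1 ^ b6 = 57
byte 12: 4f ^ 3d = 72

3a4e537e7f5c1c6e1f49ca5772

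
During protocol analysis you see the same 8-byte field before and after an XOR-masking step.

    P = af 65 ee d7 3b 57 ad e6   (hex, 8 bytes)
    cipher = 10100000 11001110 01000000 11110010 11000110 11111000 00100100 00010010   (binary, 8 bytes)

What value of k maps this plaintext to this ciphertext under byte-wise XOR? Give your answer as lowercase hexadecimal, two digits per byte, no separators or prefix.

Since cipher = P ⊕ k, XORing both sides with P gives k = P ⊕ cipher.
byte 0: 175 ^ 160 =  15
byte 1: 101 ^ 206 = 171
byte 2: 238 ^  64 = 174
byte 3: 215 ^ 242 =  37
byte 4:  59 ^ 198 = 253
byte 5:  87 ^ 248 = 175
byte 6: 173 ^  36 = 137
byte 7: 230 ^  18 = 244

0fabae25fdaf89f4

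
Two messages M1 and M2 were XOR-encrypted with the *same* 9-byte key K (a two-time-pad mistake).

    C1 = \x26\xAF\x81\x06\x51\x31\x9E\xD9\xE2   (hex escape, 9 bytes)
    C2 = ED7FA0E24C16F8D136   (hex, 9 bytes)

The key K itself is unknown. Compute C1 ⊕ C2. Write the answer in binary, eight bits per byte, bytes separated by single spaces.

11001011 11010000 00100001 11100100 00011101 00100111 01100110 00001000 11010100

C1 ⊕ C2 = (M1 ⊕ K) ⊕ (M2 ⊕ K) = M1 ⊕ M2 — the shared key cancels under XOR.
00100110 xor 11101101 = 11001011
10101111 xor 01111111 = 11010000
10000001 xor 10100000 = 00100001
00000110 xor 11100010 = 11100100
01010001 xor 01001100 = 00011101
00110001 xor 00010110 = 00100111
10011110 xor 11111000 = 01100110
11011001 xor 11010001 = 00001000
11100010 xor 00110110 = 11010100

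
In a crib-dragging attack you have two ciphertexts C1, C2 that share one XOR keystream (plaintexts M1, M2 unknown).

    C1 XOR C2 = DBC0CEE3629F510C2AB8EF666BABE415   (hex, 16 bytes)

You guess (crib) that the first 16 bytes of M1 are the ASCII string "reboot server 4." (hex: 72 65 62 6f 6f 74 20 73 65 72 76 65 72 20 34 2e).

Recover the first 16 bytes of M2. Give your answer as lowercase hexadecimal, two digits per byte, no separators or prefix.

Since C1 ⊕ C2 = M1 ⊕ M2, XORing with the guessed M1 bytes yields the corresponding M2 bytes: M2 = (C1 ⊕ C2) ⊕ M1.
db ⊕ 72 = a9
c0 ⊕ 65 = a5
ce ⊕ 62 = ac
e3 ⊕ 6f = 8c
62 ⊕ 6f = 0d
9f ⊕ 74 = eb
51 ⊕ 20 = 71
0c ⊕ 73 = 7f
2a ⊕ 65 = 4f
b8 ⊕ 72 = ca
ef ⊕ 76 = 99
66 ⊕ 65 = 03
6b ⊕ 72 = 19
ab ⊕ 20 = 8b
e4 ⊕ 34 = d0
15 ⊕ 2e = 3b

a9a5ac8c0deb717f4fca9903198bd03b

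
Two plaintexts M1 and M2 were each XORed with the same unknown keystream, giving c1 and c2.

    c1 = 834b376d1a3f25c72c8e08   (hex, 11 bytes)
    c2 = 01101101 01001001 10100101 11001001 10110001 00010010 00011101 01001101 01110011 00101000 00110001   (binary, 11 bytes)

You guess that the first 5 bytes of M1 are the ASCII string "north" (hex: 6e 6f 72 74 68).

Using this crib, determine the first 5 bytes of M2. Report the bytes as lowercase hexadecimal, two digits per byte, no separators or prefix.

806de0d0c3

First, c1 ⊕ c2 = (M1 ⊕ K) ⊕ (M2 ⊕ K) = M1 ⊕ M2, so the key drops out. Then M2 = (M1 ⊕ M2) ⊕ M1 over the first 5 bytes.
byte 0: (83 ^ 6d) ^ 6e = ee ^ 6e = 80
byte 1: (4b ^ 49) ^ 6f = 02 ^ 6f = 6d
byte 2: (37 ^ a5) ^ 72 = 92 ^ 72 = e0
byte 3: (6d ^ c9) ^ 74 = a4 ^ 74 = d0
byte 4: (1a ^ b1) ^ 68 = ab ^ 68 = c3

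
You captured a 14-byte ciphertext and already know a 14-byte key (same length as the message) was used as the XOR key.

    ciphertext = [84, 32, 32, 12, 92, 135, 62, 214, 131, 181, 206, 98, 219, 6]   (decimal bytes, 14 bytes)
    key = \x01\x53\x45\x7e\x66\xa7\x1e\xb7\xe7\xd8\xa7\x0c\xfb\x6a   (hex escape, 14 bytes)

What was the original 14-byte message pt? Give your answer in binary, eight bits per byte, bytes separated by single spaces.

XOR is its own inverse, so applying the key byte-wise gives the result directly.
54 xor 01 = 55
20 xor 53 = 73
20 xor 45 = 65
0c xor 7e = 72
5c xor 66 = 3a
87 xor a7 = 20
3e xor 1e = 20
d6 xor b7 = 61
83 xor e7 = 64
b5 xor d8 = 6d
ce xor a7 = 69
62 xor 0c = 6e
db xor fb = 20
06 xor 6a = 6c

01010101 01110011 01100101 01110010 00111010 00100000 00100000 01100001 01100100 01101101 01101001 01101110 00100000 01101100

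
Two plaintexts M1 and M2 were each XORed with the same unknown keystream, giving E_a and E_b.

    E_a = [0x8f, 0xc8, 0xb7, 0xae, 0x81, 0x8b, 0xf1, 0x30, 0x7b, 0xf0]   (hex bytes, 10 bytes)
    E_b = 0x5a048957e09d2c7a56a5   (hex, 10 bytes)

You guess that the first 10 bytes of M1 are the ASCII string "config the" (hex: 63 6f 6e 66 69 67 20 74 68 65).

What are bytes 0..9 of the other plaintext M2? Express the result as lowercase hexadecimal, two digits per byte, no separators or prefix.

b6a3509f0871fd3e4530

First, E_a ⊕ E_b = (M1 ⊕ K) ⊕ (M2 ⊕ K) = M1 ⊕ M2, so the key drops out. Then M2 = (M1 ⊕ M2) ⊕ M1 over the first 10 bytes.
byte 0: (8f ⊕ 5a) ⊕ 63 = d5 ⊕ 63 = b6
byte 1: (c8 ⊕ 04) ⊕ 6f = cc ⊕ 6f = a3
byte 2: (b7 ⊕ 89) ⊕ 6e = 3e ⊕ 6e = 50
byte 3: (ae ⊕ 57) ⊕ 66 = f9 ⊕ 66 = 9f
byte 4: (81 ⊕ e0) ⊕ 69 = 61 ⊕ 69 = 08
byte 5: (8b ⊕ 9d) ⊕ 67 = 16 ⊕ 67 = 71
byte 6: (f1 ⊕ 2c) ⊕ 20 = dd ⊕ 20 = fd
byte 7: (30 ⊕ 7a) ⊕ 74 = 4a ⊕ 74 = 3e
byte 8: (7b ⊕ 56) ⊕ 68 = 2d ⊕ 68 = 45
byte 9: (f0 ⊕ a5) ⊕ 65 = 55 ⊕ 65 = 30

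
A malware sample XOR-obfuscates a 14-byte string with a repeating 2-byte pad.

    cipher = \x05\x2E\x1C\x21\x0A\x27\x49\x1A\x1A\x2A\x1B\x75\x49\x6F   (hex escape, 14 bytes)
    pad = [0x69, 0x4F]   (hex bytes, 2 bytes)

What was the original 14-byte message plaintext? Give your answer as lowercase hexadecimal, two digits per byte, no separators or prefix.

6c61756e636820557365723a2020

The 2-byte key repeats, so the effective keystream is 69 4f 69 4f 69 4f 69 4f 69 4f 69 4f 69 4f.
byte 0:   5 xor 105 = 108
byte 1:  46 xor  79 =  97
byte 2:  28 xor 105 = 117
byte 3:  33 xor  79 = 110
byte 4:  10 xor 105 =  99
byte 5:  39 xor  79 = 104
byte 6:  73 xor 105 =  32
byte 7:  26 xor  79 =  85
byte 8:  26 xor 105 = 115
byte 9:  42 xor  79 = 101
byte 10:  27 xor 105 = 114
byte 11: 117 xor  79 =  58
byte 12:  73 xor 105 =  32
byte 13: 111 xor  79 =  32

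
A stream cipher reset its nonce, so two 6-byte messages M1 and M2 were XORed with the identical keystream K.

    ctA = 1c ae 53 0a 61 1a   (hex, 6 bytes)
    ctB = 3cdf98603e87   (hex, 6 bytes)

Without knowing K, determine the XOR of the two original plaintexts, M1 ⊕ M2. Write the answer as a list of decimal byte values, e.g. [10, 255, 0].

ctA ⊕ ctB = (M1 ⊕ K) ⊕ (M2 ⊕ K) = M1 ⊕ M2 — the shared key cancels under XOR.
byte 0: 1c ⊕ 3c = 20
byte 1: ae ⊕ df = 71
byte 2: 53 ⊕ 98 = cb
byte 3: 0a ⊕ 60 = 6a
byte 4: 61 ⊕ 3e = 5f
byte 5: 1a ⊕ 87 = 9d

[32, 113, 203, 106, 95, 157]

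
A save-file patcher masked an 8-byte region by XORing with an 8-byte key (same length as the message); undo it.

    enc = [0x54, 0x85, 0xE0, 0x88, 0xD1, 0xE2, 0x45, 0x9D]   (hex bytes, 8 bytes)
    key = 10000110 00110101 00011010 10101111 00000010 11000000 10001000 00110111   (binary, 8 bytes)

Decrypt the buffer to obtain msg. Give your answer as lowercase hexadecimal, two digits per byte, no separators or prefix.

d2b0fa27d322cdaa

 84 XOR 134 = 210
133 XOR  53 = 176
224 XOR  26 = 250
136 XOR 175 =  39
209 XOR   2 = 211
226 XOR 192 =  34
 69 XOR 136 = 205
157 XOR  55 = 170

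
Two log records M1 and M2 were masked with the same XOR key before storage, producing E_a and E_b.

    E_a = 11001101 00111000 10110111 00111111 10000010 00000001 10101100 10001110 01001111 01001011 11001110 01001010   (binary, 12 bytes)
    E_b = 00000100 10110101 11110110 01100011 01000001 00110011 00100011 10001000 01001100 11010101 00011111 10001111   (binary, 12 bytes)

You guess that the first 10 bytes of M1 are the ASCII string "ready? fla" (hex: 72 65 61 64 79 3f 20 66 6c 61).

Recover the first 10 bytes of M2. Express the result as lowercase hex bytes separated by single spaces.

bb e8 20 38 ba 0d af 60 6f ff

First, E_a ⊕ E_b = (M1 ⊕ K) ⊕ (M2 ⊕ K) = M1 ⊕ M2, so the key drops out. Then M2 = (M1 ⊕ M2) ⊕ M1 over the first 10 bytes.
byte 0: (cd xor 04) xor 72 = c9 xor 72 = bb
byte 1: (38 xor b5) xor 65 = 8d xor 65 = e8
byte 2: (b7 xor f6) xor 61 = 41 xor 61 = 20
byte 3: (3f xor 63) xor 64 = 5c xor 64 = 38
byte 4: (82 xor 41) xor 79 = c3 xor 79 = ba
byte 5: (01 xor 33) xor 3f = 32 xor 3f = 0d
byte 6: (ac xor 23) xor 20 = 8f xor 20 = af
byte 7: (8e xor 88) xor 66 = 06 xor 66 = 60
byte 8: (4f xor 4c) xor 6c = 03 xor 6c = 6f
byte 9: (4b xor d5) xor 61 = 9e xor 61 = ff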